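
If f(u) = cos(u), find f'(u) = -sin(u)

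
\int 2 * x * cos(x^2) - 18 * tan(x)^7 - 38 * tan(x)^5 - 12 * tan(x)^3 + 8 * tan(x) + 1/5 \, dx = x/5 + sin(x^2) - 3*tan(x)^6 - 5*tan(x)^4 + 4*tan(x)^2 + C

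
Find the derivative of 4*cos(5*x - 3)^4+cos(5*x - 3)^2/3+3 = -65*sin(10*x - 6)/3 - 10*sin(20*x - 12)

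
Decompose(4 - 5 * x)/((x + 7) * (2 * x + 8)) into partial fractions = -13/(2*(x + 7)) + 4/(x + 4)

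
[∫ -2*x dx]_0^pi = -pi^2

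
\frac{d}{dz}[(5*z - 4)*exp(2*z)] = 10*z*exp(2*z) - 3*exp(2*z)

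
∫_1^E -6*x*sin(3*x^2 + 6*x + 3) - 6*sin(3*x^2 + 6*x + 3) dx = -cos(12) + cos(3*(1 + E)^2)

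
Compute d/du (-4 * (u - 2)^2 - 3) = 16 - 8*u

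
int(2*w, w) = w^2 + C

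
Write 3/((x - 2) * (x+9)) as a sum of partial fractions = -3/(11*(x + 9)) + 3/(11*(x - 2))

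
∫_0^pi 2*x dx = pi^2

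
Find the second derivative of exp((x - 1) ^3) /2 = 9*x^4*exp(x^3 - 3*x^2 + 3*x - 1)/2 - 18*x^3*exp(x^3 - 3*x^2 + 3*x - 1) + 27*x^2*exp(x^3 - 3*x^2 + 3*x - 1) - 15*x*exp(x^3 - 3*x^2 + 3*x - 1) + 3*exp(x^3 - 3*x^2 + 3*x - 1)/2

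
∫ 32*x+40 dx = 16*x^2 + 40*x + C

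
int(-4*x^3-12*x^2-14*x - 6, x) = -x^4 - 4*x^3 - 7*x^2 - 6*x + C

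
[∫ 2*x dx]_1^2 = 3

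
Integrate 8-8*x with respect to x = -4*x^2 + 8*x + C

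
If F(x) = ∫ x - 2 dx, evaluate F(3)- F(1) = 0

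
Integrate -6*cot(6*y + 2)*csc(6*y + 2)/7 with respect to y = csc(6*y + 2)/7 + C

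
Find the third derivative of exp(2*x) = 8*exp(2*x)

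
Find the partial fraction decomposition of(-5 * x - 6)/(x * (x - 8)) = -23/(4*(x - 8)) + 3/(4*x)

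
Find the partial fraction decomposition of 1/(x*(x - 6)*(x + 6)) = 1/(72*(x + 6)) + 1/(72*(x - 6)) - 1/(36*x)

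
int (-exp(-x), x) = exp(-x) + C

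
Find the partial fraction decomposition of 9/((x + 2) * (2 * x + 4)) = 9/(2*(x + 2)^2)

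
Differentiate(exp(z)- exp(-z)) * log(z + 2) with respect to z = (z*exp(2*z)*log(z + 2) + z*log(z + 2) + 2*exp(2*z)*log(z + 2) + exp(2*z) + 2*log(z + 2) - 1)/(z*exp(z) + 2*exp(z))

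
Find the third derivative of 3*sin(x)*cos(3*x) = 12*cos(2*x) - 96*cos(4*x)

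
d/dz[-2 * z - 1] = -2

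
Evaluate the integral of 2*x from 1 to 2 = 3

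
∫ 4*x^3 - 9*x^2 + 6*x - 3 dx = x^4 - 3*x^3 + 3*x^2 - 3*x + C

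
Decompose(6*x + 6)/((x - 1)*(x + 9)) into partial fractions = 24/(5*(x + 9)) + 6/(5*(x - 1))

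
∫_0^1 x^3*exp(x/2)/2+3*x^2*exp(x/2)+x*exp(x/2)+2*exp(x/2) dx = 3*exp(1/2)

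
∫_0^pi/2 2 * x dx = pi^2/4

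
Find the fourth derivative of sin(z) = sin(z)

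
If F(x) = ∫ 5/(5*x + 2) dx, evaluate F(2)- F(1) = -log(14) + log(24)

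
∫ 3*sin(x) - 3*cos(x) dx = -3*sqrt(2)*sin(x + pi/4) + C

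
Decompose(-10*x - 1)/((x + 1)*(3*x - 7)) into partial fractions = -73/(10*(3*x - 7)) - 9/(10*(x + 1))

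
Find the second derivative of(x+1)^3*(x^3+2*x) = 30*x^4 + 60*x^3 + 60*x^2 + 42*x + 12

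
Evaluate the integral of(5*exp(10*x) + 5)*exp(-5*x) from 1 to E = -exp(5) - exp(-5*E) + exp(-5) + exp(5*E)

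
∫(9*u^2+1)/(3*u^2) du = 3*u - 1/(3*u) + C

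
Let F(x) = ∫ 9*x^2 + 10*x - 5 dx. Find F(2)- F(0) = 34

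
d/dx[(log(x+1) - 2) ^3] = (3*log(x + 1)^2 - 12*log(x + 1) + 12)/(x + 1)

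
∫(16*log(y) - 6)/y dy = 2*(4*log(y) - 3)*log(y) + C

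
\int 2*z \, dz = z^2 + C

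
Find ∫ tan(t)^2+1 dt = tan(t) + C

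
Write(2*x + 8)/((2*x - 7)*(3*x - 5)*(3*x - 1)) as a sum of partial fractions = 13/(38*(3*x - 1)) - 17/(22*(3*x - 5)) + 60/(209*(2*x - 7))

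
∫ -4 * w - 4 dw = -2*w^2 - 4*w + C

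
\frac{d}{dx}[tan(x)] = cos(x)^(-2)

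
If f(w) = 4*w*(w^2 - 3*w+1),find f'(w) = 12*w^2 - 24*w + 4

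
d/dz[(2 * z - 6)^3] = 24*z^2 - 144*z + 216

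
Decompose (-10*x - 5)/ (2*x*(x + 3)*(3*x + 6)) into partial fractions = 25/(18*(x + 3)) - 5/(4*(x + 2)) - 5/(36*x)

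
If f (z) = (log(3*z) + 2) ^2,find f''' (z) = (4*log(z) + 2 + 4*log(3))/z^3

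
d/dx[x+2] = 1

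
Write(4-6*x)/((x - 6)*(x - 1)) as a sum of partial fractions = 2/(5*(x - 1)) - 32/(5*(x - 6))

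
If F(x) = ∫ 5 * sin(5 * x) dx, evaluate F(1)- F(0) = 1 - cos(5)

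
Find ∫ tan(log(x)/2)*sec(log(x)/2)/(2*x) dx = sec(log(x)/2) + C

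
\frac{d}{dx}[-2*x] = -2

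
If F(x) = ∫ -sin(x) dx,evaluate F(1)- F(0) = -1 + cos(1)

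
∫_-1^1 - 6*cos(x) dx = -12*sin(1)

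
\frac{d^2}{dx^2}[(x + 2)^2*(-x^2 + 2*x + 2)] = -12*x^2 - 12*x + 12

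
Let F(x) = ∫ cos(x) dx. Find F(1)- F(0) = sin(1)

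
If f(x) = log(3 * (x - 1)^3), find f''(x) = -3/(x^2 - 2*x + 1)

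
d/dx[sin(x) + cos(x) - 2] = -sin(x) + cos(x)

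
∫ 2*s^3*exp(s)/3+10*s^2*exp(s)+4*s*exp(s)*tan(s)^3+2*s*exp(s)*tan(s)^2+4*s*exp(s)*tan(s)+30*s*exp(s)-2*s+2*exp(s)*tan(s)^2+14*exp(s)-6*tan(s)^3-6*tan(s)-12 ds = (2*s*exp(s)/3 - 1)*(s^2 + 12*s + 3*tan(s)^2 + 21) + C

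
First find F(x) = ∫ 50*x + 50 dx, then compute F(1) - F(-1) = 100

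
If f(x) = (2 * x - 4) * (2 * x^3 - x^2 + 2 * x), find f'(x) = 16*x^3 - 30*x^2 + 16*x - 8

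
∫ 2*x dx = x^2 + C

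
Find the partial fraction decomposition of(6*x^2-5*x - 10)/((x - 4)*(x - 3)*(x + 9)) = 521/(156*(x + 9)) - 29/(12*(x - 3)) + 66/(13*(x - 4))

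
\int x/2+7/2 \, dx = x^2/4 + 7*x/2 + C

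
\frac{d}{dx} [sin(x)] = cos(x)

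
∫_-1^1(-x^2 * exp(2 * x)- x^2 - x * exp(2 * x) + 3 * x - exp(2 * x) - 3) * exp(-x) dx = -6*E + 6*exp(-1)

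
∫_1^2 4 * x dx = 6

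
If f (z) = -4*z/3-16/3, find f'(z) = -4/3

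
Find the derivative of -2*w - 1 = -2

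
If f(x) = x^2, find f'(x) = 2*x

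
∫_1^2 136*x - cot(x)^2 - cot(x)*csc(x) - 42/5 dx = -csc(1) - cot(1) + cot(2) + csc(2) + 983/5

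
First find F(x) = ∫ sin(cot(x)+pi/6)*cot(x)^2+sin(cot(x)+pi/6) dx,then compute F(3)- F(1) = -cos(pi/6 + cot(1)) + cos(cot(3) + pi/6)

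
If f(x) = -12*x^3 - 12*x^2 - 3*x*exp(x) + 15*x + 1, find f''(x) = -3*x*exp(x) - 72*x - 6*exp(x) - 24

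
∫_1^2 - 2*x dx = -3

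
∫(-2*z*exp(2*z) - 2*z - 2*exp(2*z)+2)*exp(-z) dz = -4*z*sinh(z) + C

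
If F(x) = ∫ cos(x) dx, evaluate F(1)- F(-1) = 2*sin(1)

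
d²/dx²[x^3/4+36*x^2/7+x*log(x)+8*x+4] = (21*x^2 + 144*x + 14)/(14*x)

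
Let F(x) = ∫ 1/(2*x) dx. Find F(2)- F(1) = log(2)/2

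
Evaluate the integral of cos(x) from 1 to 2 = -sin(1) + sin(2)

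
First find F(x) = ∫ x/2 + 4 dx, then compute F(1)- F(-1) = 8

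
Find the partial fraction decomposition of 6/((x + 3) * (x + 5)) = -3/(x + 5) + 3/(x + 3)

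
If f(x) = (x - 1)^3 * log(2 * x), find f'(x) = (3*x^3*log(x) + x^3 + 3*x^3*log(2) - 6*x^2*log(x) - 6*x^2*log(2) - 3*x^2 + 3*x*log(x) + 3*x*log(2) + 3*x - 1)/x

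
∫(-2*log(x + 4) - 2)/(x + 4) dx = (-log(x + 4) - 2)*log(x + 4) + C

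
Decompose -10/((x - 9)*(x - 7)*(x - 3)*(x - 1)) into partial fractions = 5/(48*(x - 1)) - 5/(24*(x - 3)) + 5/(24*(x - 7)) - 5/(48*(x - 9))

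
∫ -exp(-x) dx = exp(-x) + C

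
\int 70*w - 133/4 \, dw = 35*w^2 - 133*w/4 + C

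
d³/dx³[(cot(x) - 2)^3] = -60*cot(x)^6 + 144*cot(x)^5 - 186*cot(x)^4 + 240*cot(x)^3 - 156*cot(x)^2 + 96*cot(x) - 30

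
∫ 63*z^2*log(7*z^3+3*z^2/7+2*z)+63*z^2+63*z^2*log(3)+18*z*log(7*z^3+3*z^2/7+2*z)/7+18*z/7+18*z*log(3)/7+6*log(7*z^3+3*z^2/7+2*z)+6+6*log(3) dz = 3*z*(49*z^2 + 3*z + 14)*log(3*z*(49*z^2 + 3*z + 14)/7)/7 + C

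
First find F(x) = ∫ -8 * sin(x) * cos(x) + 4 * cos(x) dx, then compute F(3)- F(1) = -4*sin(1) - 4*sin(3)^2 + 4*sin(3) + 4*sin(1)^2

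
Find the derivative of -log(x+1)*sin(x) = -(x*log(x + 1)*cos(x) + log(x + 1)*cos(x) + sin(x))/(x + 1)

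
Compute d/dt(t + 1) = 1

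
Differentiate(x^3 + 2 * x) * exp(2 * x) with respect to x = 2*x^3*exp(2*x) + 3*x^2*exp(2*x) + 4*x*exp(2*x) + 2*exp(2*x)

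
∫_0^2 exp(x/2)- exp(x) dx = -exp(2) - 1 + 2*E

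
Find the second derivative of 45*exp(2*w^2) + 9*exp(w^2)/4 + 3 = 720*w^2*exp(2*w^2) + 9*w^2*exp(w^2) + 180*exp(2*w^2) + 9*exp(w^2)/2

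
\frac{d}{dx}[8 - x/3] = -1/3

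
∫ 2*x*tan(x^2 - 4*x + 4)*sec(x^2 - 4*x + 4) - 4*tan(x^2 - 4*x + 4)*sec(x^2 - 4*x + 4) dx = sec((x - 2)^2) + C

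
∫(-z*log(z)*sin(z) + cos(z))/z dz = log(z)*cos(z) + C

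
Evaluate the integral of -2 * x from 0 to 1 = -1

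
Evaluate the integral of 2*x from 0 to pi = pi^2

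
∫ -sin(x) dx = cos(x) + C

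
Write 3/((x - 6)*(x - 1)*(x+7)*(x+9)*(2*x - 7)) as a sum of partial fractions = -16/(4375*(2*x - 7)) + 1/(2500*(x + 9)) - 1/(1456*(x + 7)) + 3/(2000*(x - 1)) + 1/(1625*(x - 6))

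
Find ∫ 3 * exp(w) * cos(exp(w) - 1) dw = 3*sin(exp(w) - 1) + C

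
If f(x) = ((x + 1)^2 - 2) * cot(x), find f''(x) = 2*x^2/tan(x) + 2*x^2/tan(x)^3 - 4*x + 4*x/tan(x) - 4*x/tan(x)^2 + 4*x/tan(x)^3 - 4 - 4/tan(x)^2 - 2/tan(x)^3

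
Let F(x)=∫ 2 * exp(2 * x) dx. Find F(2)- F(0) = -1 + exp(4)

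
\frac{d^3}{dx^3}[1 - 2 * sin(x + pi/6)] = 2*cos(x + pi/6)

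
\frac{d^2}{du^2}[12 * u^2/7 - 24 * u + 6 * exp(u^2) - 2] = 24*u^2*exp(u^2) + 12*exp(u^2) + 24/7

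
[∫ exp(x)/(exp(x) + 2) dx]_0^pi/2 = -log(3/2) + log(1 + exp(pi/2)/2)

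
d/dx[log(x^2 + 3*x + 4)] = (2*x + 3)/(x^2 + 3*x + 4)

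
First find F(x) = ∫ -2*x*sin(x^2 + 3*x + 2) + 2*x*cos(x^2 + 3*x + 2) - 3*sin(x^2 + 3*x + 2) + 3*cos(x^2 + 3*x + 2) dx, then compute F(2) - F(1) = -cos(6) + sin(12) - sin(6) + cos(12)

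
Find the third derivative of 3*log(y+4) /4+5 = 3/(2*y^3 + 24*y^2 + 96*y + 128)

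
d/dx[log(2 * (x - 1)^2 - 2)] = (2*x - 2)/(x^2 - 2*x)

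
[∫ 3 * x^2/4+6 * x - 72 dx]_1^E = 3*(-4 + E/3)*(exp(2)/4 + 6*E) + 275/4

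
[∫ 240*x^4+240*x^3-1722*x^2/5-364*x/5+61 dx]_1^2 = 7681/5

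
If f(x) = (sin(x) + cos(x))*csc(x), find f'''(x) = -2 - 8/tan(x)^2 - 6/tan(x)^4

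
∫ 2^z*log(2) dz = 2^z + C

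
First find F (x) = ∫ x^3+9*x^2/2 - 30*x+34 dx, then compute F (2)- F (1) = 13/4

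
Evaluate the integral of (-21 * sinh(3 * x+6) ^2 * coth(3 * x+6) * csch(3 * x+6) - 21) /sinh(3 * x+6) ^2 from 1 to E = -7*coth(9) - 7*csch(9) + 7*csch(6 + 3*E) + 7*coth(6 + 3*E)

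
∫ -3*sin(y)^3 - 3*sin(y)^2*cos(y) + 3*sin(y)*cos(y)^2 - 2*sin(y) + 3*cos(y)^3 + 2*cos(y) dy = sqrt(2)*(sin(2*y) + 3)*sin(y + pi/4) + C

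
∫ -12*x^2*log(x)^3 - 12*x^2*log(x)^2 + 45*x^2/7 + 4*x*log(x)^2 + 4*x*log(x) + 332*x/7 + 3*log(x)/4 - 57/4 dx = x*(-112*x^2*log(x)^3 + 60*x^2 + 56*x*log(x)^2 + 664*x + 21*log(x) - 420)/28 + C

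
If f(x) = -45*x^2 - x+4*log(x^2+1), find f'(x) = (-90*x^3 - x^2 - 82*x - 1)/(x^2 + 1)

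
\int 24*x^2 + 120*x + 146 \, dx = 8*x^3 + 60*x^2 + 146*x + C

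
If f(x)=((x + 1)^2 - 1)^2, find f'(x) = 4*x^3 + 12*x^2 + 8*x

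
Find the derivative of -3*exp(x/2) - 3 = -3*exp(x/2)/2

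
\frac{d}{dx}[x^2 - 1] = 2*x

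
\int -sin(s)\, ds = cos(s) + C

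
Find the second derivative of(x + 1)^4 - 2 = 12*x^2 + 24*x + 12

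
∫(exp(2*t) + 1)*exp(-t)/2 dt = sinh(t) + C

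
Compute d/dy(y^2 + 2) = 2*y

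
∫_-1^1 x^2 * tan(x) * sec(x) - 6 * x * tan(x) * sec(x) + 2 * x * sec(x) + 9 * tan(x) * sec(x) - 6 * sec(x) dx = -12*sec(1)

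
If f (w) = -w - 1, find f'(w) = -1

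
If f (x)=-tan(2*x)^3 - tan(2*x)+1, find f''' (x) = -480*tan(2*x)^6 - 960*tan(2*x)^4 - 544*tan(2*x)^2 - 64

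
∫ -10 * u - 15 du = -5*u^2 - 15*u + C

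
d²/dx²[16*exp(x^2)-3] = 64*x^2*exp(x^2) + 32*exp(x^2)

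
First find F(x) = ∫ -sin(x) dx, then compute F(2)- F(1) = -cos(1) + cos(2)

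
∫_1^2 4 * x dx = 6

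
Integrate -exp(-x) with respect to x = exp(-x) + C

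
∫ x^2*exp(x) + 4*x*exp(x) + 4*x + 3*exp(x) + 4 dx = (x + 1)^2*(exp(x) + 2) + C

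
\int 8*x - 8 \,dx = 4*x^2 - 8*x + C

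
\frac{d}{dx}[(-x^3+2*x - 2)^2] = 6*x^5 - 16*x^3 + 12*x^2 + 8*x - 8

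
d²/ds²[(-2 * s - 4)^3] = -48*s - 96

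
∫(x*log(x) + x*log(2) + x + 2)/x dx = (x + 2)*log(2*x) + C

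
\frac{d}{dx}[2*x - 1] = 2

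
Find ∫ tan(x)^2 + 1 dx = tan(x) + C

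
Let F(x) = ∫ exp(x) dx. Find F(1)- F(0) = -1 + E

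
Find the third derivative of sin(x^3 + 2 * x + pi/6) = -27*x^6*cos(x^3 + 2*x + pi/6) - 54*x^4*cos(x^3 + 2*x + pi/6) - 54*x^3*sin(x^3 + 2*x + pi/6) - 36*x^2*cos(x^3 + 2*x + pi/6) - 36*x*sin(x^3 + 2*x + pi/6) - 2*cos(x^3 + 2*x + pi/6)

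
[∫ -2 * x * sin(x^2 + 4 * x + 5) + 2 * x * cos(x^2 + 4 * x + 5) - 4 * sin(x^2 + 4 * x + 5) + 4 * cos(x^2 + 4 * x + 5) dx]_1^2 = sin(17) + cos(17) - sin(10) - cos(10)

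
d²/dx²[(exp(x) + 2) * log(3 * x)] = (x^2*exp(x)*log(x) + x^2*exp(x)*log(3) + 2*x*exp(x) - exp(x) - 2)/x^2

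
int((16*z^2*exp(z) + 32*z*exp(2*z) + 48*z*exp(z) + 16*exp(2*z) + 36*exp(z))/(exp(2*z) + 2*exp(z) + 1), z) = (16*z^2 + 16*z + 20)*exp(z)/(exp(z) + 1) + C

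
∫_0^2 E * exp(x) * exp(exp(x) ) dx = -exp(2) + exp(1 + exp(2))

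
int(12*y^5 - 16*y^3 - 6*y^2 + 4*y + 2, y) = 2*y^6 - 4*y^4 - 2*y^3 + 2*y^2 + 2*y + C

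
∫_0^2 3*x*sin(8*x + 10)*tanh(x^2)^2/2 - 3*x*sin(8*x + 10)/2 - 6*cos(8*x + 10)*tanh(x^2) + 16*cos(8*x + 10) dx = (2 - 3*tanh(4)/4)*sin(26) - 2*sin(10)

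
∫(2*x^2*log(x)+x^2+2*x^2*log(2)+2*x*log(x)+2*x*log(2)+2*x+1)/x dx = (x + 1)^2*log(2*x) + C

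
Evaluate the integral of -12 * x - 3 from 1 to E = -6*exp(2) - 3*E + 9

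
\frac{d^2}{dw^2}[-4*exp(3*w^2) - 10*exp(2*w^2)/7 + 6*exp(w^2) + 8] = -144*w^2*exp(3*w^2) - 160*w^2*exp(2*w^2)/7 + 24*w^2*exp(w^2) - 24*exp(3*w^2) - 40*exp(2*w^2)/7 + 12*exp(w^2)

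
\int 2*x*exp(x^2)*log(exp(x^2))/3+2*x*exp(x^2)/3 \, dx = x^2*exp(x^2)/3 + C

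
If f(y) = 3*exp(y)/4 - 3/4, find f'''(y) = 3*exp(y)/4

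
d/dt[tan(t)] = cos(t)^(-2)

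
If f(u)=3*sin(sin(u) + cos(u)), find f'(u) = 3*sqrt(2)*cos(sqrt(2)*sin(u + pi/4))*cos(u + pi/4)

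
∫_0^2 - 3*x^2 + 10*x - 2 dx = 8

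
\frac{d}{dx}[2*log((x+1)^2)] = 4/(x + 1)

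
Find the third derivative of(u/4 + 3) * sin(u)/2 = -u*cos(u)/8 - 3*sin(u)/8 - 3*cos(u)/2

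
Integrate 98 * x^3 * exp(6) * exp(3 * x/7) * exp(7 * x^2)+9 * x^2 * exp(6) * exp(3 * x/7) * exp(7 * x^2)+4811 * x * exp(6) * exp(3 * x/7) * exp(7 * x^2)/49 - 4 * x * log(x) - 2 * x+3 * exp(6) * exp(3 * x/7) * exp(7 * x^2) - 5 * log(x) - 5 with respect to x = -x*(2*x + 5)*log(x) + (49*x^2 + 3*x + 42)*exp(7*x^2 + 3*x/7 + 6)/7 + C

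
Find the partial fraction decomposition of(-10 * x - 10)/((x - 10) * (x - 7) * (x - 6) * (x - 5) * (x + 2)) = 5/(3024*(x + 2)) + 6/(7*(x - 5)) - 35/(16*(x - 6)) + 40/(27*(x - 7)) - 11/(72*(x - 10))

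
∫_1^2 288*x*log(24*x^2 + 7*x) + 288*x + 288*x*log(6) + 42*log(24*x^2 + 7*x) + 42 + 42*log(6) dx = -186*log(186) + 660*log(660)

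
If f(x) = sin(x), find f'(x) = cos(x)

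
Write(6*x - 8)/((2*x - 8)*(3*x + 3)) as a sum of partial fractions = 7/(15*(x + 1)) + 8/(15*(x - 4))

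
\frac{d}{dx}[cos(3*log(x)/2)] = -3*sin(3*log(x)/2)/(2*x)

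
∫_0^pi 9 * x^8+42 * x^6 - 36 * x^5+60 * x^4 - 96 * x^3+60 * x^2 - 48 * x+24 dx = 8 + (-2 + 2*pi + pi^3)^3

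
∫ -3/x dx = -3*log(2*x) + C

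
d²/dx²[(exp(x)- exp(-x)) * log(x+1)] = (x^2*exp(2*x)*log(x + 1) - x^2*log(x + 1) + 2*x*exp(2*x)*log(x + 1) + 2*x*exp(2*x) - 2*x*log(x + 1) + 2*x + exp(2*x)*log(x + 1) + exp(2*x) - log(x + 1) + 3)/(x^2*exp(x) + 2*x*exp(x) + exp(x))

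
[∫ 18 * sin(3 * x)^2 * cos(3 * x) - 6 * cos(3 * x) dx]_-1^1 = -sin(9) - sin(3)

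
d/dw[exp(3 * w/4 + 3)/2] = 3*exp(3*w/4 + 3)/8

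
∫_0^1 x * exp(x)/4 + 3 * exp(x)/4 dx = -1/2 + 3*E/4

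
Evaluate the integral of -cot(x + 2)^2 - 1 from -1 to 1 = cot(3) - cot(1)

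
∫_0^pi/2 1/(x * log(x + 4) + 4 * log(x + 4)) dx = -log(3*log(4)) + log(3*log(pi/2 + 4))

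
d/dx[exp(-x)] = -exp(-x)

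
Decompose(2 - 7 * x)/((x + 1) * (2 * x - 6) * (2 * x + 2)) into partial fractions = 19/(64*(x + 1)) - 9/(16*(x + 1)^2) - 19/(64*(x - 3))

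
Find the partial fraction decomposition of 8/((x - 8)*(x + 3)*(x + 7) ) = 2/(15*(x + 7)) - 2/(11*(x + 3)) + 8/(165*(x - 8))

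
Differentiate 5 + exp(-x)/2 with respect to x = -exp(-x)/2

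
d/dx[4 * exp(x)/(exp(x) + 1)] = 4*exp(x)/(exp(2*x) + 2*exp(x) + 1)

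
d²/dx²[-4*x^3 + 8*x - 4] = -24*x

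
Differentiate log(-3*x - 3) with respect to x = 1/(x + 1)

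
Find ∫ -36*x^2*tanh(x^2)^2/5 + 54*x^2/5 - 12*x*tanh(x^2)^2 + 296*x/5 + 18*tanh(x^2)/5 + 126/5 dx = (6*x/5 + 2)*(x^2 + 18*x + 3*tanh(x^2) - 9) + C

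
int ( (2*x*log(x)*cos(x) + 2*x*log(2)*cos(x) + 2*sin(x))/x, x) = 2*log(2*x)*sin(x) + C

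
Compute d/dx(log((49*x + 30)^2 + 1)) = (4802*x + 2940)/(2401*x^2 + 2940*x + 901)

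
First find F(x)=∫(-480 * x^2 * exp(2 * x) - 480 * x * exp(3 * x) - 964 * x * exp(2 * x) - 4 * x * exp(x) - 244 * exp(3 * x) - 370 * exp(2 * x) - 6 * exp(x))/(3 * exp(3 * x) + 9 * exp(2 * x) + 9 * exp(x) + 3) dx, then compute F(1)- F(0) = -180*exp(2)/(1 + E)^2 - 2*E/(1 + E) + 16/3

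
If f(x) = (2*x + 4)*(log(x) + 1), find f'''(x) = (8 - 2*x)/x^3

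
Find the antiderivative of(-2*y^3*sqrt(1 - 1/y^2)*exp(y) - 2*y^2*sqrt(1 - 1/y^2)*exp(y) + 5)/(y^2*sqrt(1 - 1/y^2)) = -2*y*exp(y) - 5*acsc(y) + C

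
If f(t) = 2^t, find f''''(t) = 2^t*log(2)^4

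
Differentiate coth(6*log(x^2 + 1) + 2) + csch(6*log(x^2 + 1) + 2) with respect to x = -12*x*(cosh(6*log(x^2 + 1) + 2) + 1)/(x^2*sinh(6*log(x^2 + 1) + 2)^2 + sinh(6*log(x^2 + 1) + 2)^2)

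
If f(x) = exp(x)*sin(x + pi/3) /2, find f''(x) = exp(x)*cos(x + pi/3)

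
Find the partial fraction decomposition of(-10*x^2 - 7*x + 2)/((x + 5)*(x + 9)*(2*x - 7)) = -116/(85*(2*x - 7)) - 149/(20*(x + 9)) + 213/(68*(x + 5))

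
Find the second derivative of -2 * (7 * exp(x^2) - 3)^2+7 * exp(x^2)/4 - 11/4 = -1568*x^2*exp(2*x^2) + 343*x^2*exp(x^2) - 392*exp(2*x^2) + 343*exp(x^2)/2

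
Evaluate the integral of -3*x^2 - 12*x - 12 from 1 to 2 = -37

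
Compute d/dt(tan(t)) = cos(t)^(-2)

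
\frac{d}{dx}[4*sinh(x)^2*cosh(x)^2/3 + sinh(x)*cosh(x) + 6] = 2*sinh(4*x)/3 + cosh(2*x)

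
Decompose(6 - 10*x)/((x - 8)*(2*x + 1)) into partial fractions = -22/(17*(2*x + 1)) - 74/(17*(x - 8))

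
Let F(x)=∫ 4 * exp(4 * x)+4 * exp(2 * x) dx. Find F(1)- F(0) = -4 + (1 + exp(2))^2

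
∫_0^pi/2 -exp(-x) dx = -1 + exp(-pi/2)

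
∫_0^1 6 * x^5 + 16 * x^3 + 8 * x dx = 9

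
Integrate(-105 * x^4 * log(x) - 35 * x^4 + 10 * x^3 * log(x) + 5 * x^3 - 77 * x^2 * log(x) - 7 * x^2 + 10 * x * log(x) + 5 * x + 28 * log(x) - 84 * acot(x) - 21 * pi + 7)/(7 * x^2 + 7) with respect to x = x*(-35*x^2 + 5*x + 28)*log(x)/7 + 3*(4*acot(x) + pi)^2/8 + 3*acot(x) + C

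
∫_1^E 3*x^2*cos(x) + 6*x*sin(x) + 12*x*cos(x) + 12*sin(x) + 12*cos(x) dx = -27*sin(1) + 3*(2 + E)^2*sin(E)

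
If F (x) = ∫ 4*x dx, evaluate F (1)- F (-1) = 0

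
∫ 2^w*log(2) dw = 2^w + C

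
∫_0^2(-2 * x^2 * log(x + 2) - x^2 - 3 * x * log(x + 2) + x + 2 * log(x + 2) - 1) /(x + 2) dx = -5*log(2)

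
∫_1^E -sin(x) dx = cos(E) - cos(1)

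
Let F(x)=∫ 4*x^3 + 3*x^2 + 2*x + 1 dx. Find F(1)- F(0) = 4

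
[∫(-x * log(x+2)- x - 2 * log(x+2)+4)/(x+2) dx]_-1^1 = 3*log(3)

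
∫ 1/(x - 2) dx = log(12 - 6*x) + C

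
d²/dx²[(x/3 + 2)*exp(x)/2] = x*exp(x)/6 + 4*exp(x)/3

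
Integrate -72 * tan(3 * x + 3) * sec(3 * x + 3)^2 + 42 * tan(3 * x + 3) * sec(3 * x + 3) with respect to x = 2*(7 - 6/cos(3*x + 3))/cos(3*x + 3) + C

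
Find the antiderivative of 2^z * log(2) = 2^z + C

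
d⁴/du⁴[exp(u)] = exp(u)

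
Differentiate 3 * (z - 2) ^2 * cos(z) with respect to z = -3*z^2*sin(z) + 12*z*sin(z) + 6*z*cos(z) - 12*sin(z) - 12*cos(z)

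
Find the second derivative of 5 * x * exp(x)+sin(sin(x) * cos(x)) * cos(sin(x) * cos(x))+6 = 5*x*exp(x) - 2*(1 - cos(2*x))^2*sin(sin(2*x)) + 10*exp(x) + sin(2*x - sin(2*x)) - 3*sin(2*x + sin(2*x)) + 2*sin(sin(2*x))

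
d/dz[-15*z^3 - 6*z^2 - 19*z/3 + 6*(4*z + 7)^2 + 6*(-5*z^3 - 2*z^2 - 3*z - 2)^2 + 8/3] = 900*z^5 + 600*z^4 + 816*z^3 + 531*z^2 + 384*z + 1205/3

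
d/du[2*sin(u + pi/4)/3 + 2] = 2*cos(u + pi/4)/3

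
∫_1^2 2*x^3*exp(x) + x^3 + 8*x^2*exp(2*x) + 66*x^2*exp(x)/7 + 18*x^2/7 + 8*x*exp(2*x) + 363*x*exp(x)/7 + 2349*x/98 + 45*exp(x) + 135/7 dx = -4*(E + 187/28)^2 - 6*exp(2) - 99/28 + 3*E + 4*(55/7 + 2*exp(2))^2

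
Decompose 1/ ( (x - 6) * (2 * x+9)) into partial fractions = -2/(21*(2*x + 9)) + 1/(21*(x - 6))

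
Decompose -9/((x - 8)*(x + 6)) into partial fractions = 9/(14*(x + 6)) - 9/(14*(x - 8))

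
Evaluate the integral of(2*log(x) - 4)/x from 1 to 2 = -4 + (-2 + log(2))^2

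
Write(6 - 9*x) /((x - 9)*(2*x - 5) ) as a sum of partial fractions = 33/(13*(2*x - 5)) - 75/(13*(x - 9))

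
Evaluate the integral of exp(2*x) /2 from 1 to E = -exp(2)/4 + exp(2*E)/4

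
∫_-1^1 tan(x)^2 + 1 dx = 2*tan(1)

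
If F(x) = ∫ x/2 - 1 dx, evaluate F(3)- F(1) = 0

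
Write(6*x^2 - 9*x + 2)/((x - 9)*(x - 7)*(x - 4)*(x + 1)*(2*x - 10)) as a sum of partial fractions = 17/(4800*(x + 1)) - 31/(75*(x - 4)) + 107/(96*(x - 5)) - 233/(192*(x - 7)) + 407/(800*(x - 9))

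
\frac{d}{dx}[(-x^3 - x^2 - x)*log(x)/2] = -3*x^2*log(x)/2 - x^2/2 - x*log(x) - x/2 - log(x)/2 - 1/2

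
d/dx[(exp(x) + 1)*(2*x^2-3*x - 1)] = 2*x^2*exp(x) + x*exp(x) + 4*x - 4*exp(x) - 3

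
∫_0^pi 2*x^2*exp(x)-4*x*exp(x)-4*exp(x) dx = 2*(-2 + (-2 + pi)^2)*exp(pi) - 4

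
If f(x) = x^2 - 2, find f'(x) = 2*x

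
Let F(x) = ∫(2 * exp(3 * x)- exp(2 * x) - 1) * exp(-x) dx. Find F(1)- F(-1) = -(-1 + exp(-1))*(-E + exp(-1)) + (-1 + E)*(E - exp(-1))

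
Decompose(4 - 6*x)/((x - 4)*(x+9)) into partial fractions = -58/(13*(x + 9)) - 20/(13*(x - 4))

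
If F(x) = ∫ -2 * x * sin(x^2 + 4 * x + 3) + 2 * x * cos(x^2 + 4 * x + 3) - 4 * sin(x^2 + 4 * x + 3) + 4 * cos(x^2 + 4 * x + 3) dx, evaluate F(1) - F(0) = cos(8) - sin(3) + sin(8) - cos(3)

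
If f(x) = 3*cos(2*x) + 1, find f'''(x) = 24*sin(2*x)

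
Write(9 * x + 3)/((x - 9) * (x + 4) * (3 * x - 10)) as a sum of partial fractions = -27/(34*(3*x - 10)) - 3/(26*(x + 4)) + 84/(221*(x - 9))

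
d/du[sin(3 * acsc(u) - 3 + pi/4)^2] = -3*cos(6*acsc(u) - 6)/(u^2*sqrt(1 - 1/u^2))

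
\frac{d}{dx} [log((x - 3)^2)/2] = 1/(x - 3)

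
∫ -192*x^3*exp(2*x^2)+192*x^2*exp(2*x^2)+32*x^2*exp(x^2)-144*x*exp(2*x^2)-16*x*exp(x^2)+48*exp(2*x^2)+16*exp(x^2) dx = 4*(2*x - 1)*((3 - 6*x)*exp(x^2) + 2)*exp(x^2) + C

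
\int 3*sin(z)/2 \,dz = -3*cos(z)/2 + C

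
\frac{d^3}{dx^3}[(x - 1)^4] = 24*x - 24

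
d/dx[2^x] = 2^x*log(2)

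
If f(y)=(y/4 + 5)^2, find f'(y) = y/8 + 5/2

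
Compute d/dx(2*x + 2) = 2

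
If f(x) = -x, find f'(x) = -1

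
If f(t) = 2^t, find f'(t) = 2^t*log(2)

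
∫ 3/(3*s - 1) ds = log(6*s - 2) + C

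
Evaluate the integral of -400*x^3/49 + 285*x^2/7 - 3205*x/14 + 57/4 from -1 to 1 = 779/14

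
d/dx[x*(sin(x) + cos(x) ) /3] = sqrt(2)*(x*cos(x + pi/4) + sin(x + pi/4))/3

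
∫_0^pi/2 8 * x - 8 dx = -4 + 4*(-1 + pi/2)^2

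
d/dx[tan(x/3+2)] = tan(x/3 + 2)^2/3 + 1/3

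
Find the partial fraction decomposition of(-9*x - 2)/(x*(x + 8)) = -35/(4*(x + 8)) - 1/(4*x)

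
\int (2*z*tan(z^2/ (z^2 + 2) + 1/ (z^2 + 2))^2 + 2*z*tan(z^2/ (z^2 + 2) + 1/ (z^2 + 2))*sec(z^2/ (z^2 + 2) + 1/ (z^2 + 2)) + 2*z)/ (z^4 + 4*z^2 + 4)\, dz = tan((z^2 + 1)/(z^2 + 2)) + sec((z^2 + 1)/(z^2 + 2)) + C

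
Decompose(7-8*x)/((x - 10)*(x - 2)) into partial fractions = 9/(8*(x - 2)) - 73/(8*(x - 10))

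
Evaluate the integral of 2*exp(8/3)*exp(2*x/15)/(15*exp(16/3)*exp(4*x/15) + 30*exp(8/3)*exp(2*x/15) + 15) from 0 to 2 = -exp(8/3)/(1 + exp(8/3)) + exp(44/15)/(1 + exp(44/15))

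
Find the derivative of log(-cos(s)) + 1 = -tan(s)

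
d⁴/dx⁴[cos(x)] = cos(x)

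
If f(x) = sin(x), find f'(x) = cos(x)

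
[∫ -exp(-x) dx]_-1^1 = -E + exp(-1)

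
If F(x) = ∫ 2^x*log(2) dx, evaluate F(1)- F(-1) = 3/2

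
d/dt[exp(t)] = exp(t)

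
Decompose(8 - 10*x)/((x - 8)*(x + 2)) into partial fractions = -14/(5*(x + 2)) - 36/(5*(x - 8))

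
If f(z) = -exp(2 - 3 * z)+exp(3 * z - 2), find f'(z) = (3*exp(6*z - 4) + 3)*exp(2 - 3*z)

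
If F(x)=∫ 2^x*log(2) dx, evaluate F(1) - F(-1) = 3/2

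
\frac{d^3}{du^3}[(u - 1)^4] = 24*u - 24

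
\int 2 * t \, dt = t^2 + C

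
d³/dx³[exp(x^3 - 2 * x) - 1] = 27*x^6*exp(x^3 - 2*x) - 54*x^4*exp(x^3 - 2*x) + 54*x^3*exp(x^3 - 2*x) + 36*x^2*exp(x^3 - 2*x) - 36*x*exp(x^3 - 2*x) - 2*exp(x^3 - 2*x)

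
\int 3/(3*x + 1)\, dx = log(-3*x - 1) + C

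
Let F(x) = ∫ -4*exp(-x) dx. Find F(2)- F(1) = -4*exp(-1) + 4*exp(-2)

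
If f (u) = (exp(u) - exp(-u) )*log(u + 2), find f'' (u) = (u^2*exp(2*u)*log(u + 2) - u^2*log(u + 2) + 4*u*exp(2*u)*log(u + 2) + 2*u*exp(2*u) - 4*u*log(u + 2) + 2*u + 4*exp(2*u)*log(u + 2) + 3*exp(2*u) - 4*log(u + 2) + 5)/(u^2*exp(u) + 4*u*exp(u) + 4*exp(u))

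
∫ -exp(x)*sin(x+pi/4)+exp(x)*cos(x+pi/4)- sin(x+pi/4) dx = (exp(x) + 1)*cos(x + pi/4) + C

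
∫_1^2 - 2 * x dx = -3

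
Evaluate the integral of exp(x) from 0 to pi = -1 + exp(pi)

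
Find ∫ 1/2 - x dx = -x^2/2 + x/2 + C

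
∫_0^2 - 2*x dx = -4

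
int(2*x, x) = x^2 + C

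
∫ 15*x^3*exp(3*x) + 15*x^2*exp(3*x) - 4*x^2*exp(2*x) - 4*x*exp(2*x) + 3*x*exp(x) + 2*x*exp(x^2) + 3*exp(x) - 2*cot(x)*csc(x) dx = 5*x^3*exp(3*x) - 2*x^2*exp(2*x) + 3*x*exp(x) + exp(x^2) + 2*csc(x) + C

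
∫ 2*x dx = x^2 + C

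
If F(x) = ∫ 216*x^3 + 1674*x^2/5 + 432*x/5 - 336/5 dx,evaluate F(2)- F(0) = 8976/5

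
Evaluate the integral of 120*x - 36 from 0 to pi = -36*pi + 60*pi^2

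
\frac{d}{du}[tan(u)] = cos(u)^(-2)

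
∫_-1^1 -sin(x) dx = 0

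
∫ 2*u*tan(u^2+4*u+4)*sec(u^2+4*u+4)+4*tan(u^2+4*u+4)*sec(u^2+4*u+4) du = sec((u + 2)^2) + C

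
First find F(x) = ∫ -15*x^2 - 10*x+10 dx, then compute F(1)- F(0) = 0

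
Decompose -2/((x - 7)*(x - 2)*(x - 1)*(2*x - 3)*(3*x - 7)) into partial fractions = 81/(140*(3*x - 7)) + 32/(55*(2*x - 3)) - 1/(12*(x - 1)) - 2/(5*(x - 2)) - 1/(2310*(x - 7))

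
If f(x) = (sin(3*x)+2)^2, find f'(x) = 6*(sin(3*x) + 2)*cos(3*x)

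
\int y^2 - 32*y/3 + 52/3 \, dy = y^3/3 - 16*y^2/3 + 52*y/3 + C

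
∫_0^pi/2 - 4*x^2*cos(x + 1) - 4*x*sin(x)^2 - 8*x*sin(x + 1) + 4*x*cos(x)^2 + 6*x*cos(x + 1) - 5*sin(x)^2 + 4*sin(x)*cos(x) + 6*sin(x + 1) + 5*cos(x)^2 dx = (-pi^2 + 3*pi)*cos(1)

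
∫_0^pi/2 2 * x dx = pi^2/4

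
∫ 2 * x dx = x^2 + C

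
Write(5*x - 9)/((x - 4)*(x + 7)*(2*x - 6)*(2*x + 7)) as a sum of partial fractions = -106/(1365*(2*x + 7)) + 1/(35*(x + 7)) - 3/(130*(x - 3)) + 1/(30*(x - 4))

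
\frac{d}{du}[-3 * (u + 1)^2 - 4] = -6*u - 6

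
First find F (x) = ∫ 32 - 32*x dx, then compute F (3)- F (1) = -64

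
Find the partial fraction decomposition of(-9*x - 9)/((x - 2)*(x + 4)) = -9/(2*(x + 4)) - 9/(2*(x - 2))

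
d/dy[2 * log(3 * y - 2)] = 6/(3*y - 2)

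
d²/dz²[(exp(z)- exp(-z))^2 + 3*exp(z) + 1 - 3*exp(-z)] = (4*exp(4*z) + 3*exp(3*z) - 3*exp(z) + 4)*exp(-2*z)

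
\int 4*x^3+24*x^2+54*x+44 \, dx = x^4 + 8*x^3 + 27*x^2 + 44*x + C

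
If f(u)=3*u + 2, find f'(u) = 3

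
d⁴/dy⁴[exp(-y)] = exp(-y)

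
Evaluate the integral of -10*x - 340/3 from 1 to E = -5*(5 + 3*E)*(E/3 + 7) + 880/3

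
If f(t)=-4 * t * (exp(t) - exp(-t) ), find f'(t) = (-4*t*exp(2*t) - 4*t - 4*exp(2*t) + 4)*exp(-t)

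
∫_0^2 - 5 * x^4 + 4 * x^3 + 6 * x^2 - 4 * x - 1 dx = -10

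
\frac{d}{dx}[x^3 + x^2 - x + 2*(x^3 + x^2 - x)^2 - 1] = 12*x^5 + 20*x^4 - 8*x^3 - 9*x^2 + 6*x - 1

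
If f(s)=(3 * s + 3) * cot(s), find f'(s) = -3*s/sin(s)^2 + 3/tan(s) - 3/sin(s)^2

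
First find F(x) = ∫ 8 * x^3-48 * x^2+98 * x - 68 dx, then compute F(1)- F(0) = -33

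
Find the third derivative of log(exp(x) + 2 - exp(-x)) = (-2*exp(5*x) + 12*exp(4*x) + 12*exp(2*x) + 2*exp(x))/(exp(6*x) + 6*exp(5*x) + 9*exp(4*x) - 4*exp(3*x) - 9*exp(2*x) + 6*exp(x) - 1)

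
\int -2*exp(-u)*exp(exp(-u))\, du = 2*exp(exp(-u)) + C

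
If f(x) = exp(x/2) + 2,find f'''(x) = exp(x/2)/8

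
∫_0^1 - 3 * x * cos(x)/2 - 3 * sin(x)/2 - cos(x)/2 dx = -2*sin(1)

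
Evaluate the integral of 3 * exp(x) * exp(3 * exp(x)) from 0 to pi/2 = -exp(3) + exp(3*exp(pi/2))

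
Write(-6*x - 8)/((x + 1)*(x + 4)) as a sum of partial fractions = -16/(3*(x + 4)) - 2/(3*(x + 1))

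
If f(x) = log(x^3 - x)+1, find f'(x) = (3*x^2 - 1)/(x^3 - x)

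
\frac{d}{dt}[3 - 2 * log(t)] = -2/t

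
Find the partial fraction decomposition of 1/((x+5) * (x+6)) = -1/(x + 6) + 1/(x + 5)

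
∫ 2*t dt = t^2 + C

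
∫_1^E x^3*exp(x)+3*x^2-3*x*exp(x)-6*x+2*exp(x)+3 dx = (-1 + E)^3*(1 + exp(E))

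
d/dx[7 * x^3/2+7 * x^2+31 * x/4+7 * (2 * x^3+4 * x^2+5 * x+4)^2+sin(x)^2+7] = 168*x^5 + 560*x^4 + 1008*x^3 + 2373*x^2/2 + 812*x + sin(2*x) + 1151/4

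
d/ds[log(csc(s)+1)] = -cot(s)*csc(s)/(csc(s) + 1)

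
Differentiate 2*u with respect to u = 2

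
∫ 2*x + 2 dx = x^2 + 2*x + C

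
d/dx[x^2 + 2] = 2*x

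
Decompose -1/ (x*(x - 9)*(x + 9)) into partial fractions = -1/(162*(x + 9)) - 1/(162*(x - 9)) + 1/(81*x)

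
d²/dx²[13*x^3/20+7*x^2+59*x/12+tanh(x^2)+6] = -8*x^2*sinh(x^2)/cosh(x^2)^3 + 39*x/10 + 14 + 2/cosh(x^2)^2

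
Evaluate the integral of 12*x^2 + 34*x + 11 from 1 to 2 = 90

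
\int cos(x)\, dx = sin(x) + C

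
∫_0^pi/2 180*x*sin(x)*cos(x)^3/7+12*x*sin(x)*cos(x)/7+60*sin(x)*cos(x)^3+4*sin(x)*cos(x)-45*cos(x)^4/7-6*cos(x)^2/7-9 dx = 17 - 9*pi/2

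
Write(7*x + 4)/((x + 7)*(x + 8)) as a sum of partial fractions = 52/(x + 8) - 45/(x + 7)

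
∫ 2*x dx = x^2 + C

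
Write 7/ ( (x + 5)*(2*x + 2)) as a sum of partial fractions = -7/(8*(x + 5)) + 7/(8*(x + 1))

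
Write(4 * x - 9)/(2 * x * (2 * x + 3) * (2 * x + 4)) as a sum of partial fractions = 5/(2*x + 3) - 17/(8*(x + 2)) - 3/(8*x)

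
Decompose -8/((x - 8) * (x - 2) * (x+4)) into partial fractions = -1/(9*(x + 4)) + 2/(9*(x - 2)) - 1/(9*(x - 8))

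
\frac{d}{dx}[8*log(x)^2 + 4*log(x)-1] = (16*log(x) + 4)/x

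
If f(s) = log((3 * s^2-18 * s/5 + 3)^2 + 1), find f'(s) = (900*s^3 - 1620*s^2 + 1548*s - 540)/(225*s^4 - 540*s^3 + 774*s^2 - 540*s + 250)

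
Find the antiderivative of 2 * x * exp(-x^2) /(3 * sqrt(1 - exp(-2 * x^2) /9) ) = -acsc(3*exp(x^2)) + C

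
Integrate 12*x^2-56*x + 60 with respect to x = 4*x^3 - 28*x^2 + 60*x + C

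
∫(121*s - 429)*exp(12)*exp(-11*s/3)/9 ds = (36 - 11*s)*exp(12 - 11*s/3)/3 + C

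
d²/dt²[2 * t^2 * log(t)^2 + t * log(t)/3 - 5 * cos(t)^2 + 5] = (12*t*log(t)^2 + 36*t*log(t) - 60*t*sin(t)^2 + 42*t + 1)/(3*t)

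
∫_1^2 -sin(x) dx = -cos(1) + cos(2)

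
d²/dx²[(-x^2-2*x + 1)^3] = -30*x^4 - 120*x^3 - 108*x^2 + 24*x + 18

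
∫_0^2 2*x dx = 4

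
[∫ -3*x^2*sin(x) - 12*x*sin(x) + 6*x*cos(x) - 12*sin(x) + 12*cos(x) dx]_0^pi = -3*(2 + pi)^2 - 12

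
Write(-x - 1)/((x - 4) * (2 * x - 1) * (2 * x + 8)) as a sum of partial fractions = 1/(21*(2*x - 1)) + 1/(48*(x + 4)) - 5/(112*(x - 4))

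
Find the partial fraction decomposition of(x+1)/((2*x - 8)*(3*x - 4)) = -7/(16*(3*x - 4)) + 5/(16*(x - 4))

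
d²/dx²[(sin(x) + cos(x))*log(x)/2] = sqrt(2)*(-x^2*log(x)*sin(x + pi/4) + 2*x*cos(x + pi/4) - sin(x + pi/4))/(2*x^2)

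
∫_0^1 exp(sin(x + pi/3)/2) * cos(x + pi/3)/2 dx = -exp(sqrt(3)/4) + exp(sin(1 + pi/3)/2)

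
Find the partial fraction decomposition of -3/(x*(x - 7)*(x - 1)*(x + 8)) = 1/(360*(x + 8)) + 1/(18*(x - 1)) - 1/(210*(x - 7)) - 3/(56*x)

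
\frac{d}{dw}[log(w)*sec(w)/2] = (w*log(w)*tan(w)*sec(w) + sec(w))/(2*w)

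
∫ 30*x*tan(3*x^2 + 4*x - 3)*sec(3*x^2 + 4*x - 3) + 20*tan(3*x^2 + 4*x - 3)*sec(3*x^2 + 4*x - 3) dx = 5*sec(3*x^2 + 4*x - 3) + C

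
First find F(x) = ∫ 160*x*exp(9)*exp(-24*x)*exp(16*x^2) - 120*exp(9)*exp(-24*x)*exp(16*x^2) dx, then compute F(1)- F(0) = -5*exp(9) + 5*E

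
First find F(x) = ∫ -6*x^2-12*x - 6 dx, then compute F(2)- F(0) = -52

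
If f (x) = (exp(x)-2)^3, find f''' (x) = 27*exp(3*x) - 48*exp(2*x) + 12*exp(x)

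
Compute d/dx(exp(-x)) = -exp(-x)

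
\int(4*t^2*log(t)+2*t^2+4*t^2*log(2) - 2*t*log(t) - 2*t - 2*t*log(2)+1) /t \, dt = (2*t^2 - 2*t + 1)*log(2*t) + C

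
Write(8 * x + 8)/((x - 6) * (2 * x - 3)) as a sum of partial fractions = -40/(9*(2*x - 3)) + 56/(9*(x - 6))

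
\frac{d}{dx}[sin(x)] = cos(x)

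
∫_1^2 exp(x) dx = -E + exp(2)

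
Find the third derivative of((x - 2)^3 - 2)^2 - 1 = 120*x^3 - 720*x^2 + 1440*x - 984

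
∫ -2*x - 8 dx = -x^2 - 8*x + C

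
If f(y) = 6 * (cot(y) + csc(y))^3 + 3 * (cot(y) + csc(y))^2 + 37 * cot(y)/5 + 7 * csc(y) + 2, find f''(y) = -72/tan(y) + 72/tan(y)^5 + 11/sin(y) - 6*cos(y)/sin(y)^2 - 24/sin(y)^2 + 254*cos(y)/(5*sin(y)^3) - 238/sin(y)^3 + 36*cos(y)/sin(y)^4 + 36/sin(y)^4 + 216*cos(y)/sin(y)^5 + 288/sin(y)^5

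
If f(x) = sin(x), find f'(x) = cos(x)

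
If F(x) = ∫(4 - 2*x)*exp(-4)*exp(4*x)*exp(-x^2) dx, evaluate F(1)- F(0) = -exp(-4) + exp(-1)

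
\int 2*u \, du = u^2 + C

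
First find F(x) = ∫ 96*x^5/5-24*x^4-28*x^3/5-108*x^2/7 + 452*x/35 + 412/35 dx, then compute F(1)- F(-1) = 128/35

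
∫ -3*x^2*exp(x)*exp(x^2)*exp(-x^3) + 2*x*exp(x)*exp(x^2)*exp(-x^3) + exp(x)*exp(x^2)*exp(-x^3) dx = exp(x*(-x^2 + x + 1)) + C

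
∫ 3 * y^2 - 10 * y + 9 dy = y^3 - 5*y^2 + 9*y + C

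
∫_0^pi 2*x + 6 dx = 2*pi*(pi/2 + 3)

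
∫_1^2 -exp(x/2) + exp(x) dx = -(-1 + exp(1/2))^2 + (-1 + E)^2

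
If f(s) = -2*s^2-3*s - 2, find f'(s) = -4*s - 3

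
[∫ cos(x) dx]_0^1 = sin(1)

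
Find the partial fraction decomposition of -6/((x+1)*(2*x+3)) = 12/(2*x + 3) - 6/(x + 1)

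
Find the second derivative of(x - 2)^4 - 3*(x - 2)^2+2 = 12*x^2 - 48*x + 42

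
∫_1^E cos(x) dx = -sin(1) + sin(E)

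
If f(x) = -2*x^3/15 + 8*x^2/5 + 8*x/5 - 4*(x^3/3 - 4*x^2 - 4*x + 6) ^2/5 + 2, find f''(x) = -8*x^4/3 + 128*x^3/3 - 128*x^2 - 868*x/5 + 272/5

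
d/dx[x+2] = 1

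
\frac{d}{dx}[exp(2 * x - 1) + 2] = 2*exp(2*x - 1)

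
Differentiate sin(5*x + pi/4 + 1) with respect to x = 5*cos(5*x + pi/4 + 1)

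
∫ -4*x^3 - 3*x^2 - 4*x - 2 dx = -x^4 - x^3 - 2*x^2 - 2*x + C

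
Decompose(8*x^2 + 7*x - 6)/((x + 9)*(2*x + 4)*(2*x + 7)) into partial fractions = -45/(11*(2*x + 7)) + 579/(154*(x + 9)) + 2/(7*(x + 2))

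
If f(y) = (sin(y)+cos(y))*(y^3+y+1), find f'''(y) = y^3*sin(y) - y^3*cos(y) - 9*y^2*sin(y) - 9*y^2*cos(y) - 17*y*sin(y) + 17*y*cos(y) + 4*sin(y) + 2*cos(y)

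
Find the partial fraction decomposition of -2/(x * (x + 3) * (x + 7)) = -1/(14*(x + 7)) + 1/(6*(x + 3)) - 2/(21*x)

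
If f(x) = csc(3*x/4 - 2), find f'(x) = -3*cot(3*x/4 - 2)*csc(3*x/4 - 2)/4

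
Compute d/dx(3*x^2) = 6*x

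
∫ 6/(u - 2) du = 6*log(u - 2) + C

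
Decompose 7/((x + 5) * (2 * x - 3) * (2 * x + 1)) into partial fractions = -7/(18*(2*x + 1)) + 7/(26*(2*x - 3)) + 7/(117*(x + 5))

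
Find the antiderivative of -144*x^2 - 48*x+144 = -48*x^3 - 24*x^2 + 144*x + C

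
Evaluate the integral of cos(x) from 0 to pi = 0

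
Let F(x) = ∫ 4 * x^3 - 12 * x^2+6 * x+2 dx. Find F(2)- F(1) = -2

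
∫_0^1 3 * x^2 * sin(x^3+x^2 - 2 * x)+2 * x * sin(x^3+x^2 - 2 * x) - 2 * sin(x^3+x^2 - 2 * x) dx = 0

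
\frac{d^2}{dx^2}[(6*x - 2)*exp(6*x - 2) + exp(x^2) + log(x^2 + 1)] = (4*x^6*exp(x^2) + 216*x^5*exp(6*x - 2) + 10*x^4*exp(x^2) + 432*x^3*exp(6*x - 2) + 8*x^2*exp(x^2) - 2*x^2 + 216*x*exp(6*x - 2) + 2*exp(x^2) + 2)/(x^4 + 2*x^2 + 1)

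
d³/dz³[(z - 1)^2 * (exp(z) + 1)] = z^2*exp(z) + 4*z*exp(z) + exp(z)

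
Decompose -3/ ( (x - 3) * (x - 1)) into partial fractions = 3/(2*(x - 1)) - 3/(2*(x - 3))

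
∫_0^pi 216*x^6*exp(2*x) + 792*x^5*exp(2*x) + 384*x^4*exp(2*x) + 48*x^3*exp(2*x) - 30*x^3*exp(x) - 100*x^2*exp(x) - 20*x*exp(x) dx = -5*pi*(2*pi + 6*pi^2)*exp(pi) + 3*pi^2*(2*pi + 6*pi^2)^2*exp(2*pi)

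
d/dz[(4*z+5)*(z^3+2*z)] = 16*z^3 + 15*z^2 + 16*z + 10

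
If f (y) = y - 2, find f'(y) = 1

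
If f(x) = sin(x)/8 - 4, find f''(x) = -sin(x)/8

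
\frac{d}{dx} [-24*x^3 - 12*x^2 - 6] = -72*x^2 - 24*x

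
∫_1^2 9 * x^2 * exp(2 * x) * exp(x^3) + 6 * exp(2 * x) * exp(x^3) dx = -3*exp(3) + 3*exp(12)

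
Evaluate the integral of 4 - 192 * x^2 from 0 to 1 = -60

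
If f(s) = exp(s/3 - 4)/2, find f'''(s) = exp(s/3 - 4)/54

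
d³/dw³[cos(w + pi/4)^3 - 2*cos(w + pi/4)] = -5*sin(w + pi/4)/4 + 27*cos(3*w + pi/4)/4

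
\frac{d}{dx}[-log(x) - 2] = -1/x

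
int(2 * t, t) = t^2 + C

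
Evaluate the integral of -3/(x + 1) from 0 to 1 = -3*log(2)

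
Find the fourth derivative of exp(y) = exp(y)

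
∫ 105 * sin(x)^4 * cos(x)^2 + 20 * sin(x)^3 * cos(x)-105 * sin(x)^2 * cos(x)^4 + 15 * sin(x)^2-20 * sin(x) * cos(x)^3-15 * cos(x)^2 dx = -35*sin(x)^3*cos(x)^3 - 15*sin(2*x)/2 + 5*cos(4*x)/4 + C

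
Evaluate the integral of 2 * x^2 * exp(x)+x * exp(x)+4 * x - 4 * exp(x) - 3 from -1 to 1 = -6 - 2*E - 4*exp(-1)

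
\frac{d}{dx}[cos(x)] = -sin(x)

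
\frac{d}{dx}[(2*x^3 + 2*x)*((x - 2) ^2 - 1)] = 10*x^4 - 32*x^3 + 24*x^2 - 16*x + 6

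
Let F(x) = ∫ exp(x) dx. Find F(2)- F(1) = -E + exp(2)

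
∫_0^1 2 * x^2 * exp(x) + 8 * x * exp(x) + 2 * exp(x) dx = 2 + 4*E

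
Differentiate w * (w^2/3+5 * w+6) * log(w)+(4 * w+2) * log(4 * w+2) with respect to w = w^2*log(w) + w^2/3 + 10*w*log(w) + 5*w + 6*log(w) + 4*log(2*w + 1) + 4*log(2) + 10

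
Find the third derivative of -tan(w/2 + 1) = -3*tan(w/2 + 1)^4/4 - tan(w/2 + 1)^2 - 1/4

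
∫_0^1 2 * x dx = 1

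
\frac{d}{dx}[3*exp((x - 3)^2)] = 6*x*exp(x^2 - 6*x + 9) - 18*exp(x^2 - 6*x + 9)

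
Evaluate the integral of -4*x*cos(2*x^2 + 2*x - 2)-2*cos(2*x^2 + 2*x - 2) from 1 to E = -sin(2*(-1 + E + exp(2))) + sin(2)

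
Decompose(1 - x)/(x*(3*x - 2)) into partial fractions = 1/(2*(3*x - 2)) - 1/(2*x)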